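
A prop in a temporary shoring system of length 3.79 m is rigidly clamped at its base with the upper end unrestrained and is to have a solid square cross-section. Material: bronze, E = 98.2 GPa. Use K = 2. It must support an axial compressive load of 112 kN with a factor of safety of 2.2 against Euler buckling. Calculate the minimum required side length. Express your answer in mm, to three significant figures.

a ≈ 115 mm

Required P_cr = n·P = 2.2 × 112 = 246.4 kN
L_e = K·L = 2 × 3.79 = 7.580 m
Required I = P_cr·L_e²/(π²E) = 2.464×10^5 × 7.580² / (π² × 9.82×10^10) = 1.461×10^-5 m⁴
I_req = 1.461×10^7 mm⁴
Solid square: I = a⁴/12  ⇒  a = (12I)^(1/4) = (12×1.461×10^7)^(1/4) = 115 mm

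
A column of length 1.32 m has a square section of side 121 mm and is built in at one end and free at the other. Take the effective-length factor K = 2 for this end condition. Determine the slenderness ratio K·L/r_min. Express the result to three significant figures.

For a square r = a/√12 = 121/√12 = 34.93 mm
L_e = K·L = 2 × 1.32 m = 2.640 m = 2640.0 mm
λ = L_e / r_min = 2640.0 / 34.93 = 75.6

λ ≈ 75.6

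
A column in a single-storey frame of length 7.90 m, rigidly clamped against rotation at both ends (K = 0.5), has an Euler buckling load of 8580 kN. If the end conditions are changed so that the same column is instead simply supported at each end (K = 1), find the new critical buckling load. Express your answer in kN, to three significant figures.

P_cr ≈ 2140 kN

P_cr ∝ 1/K², so P_cr,new = P_cr,old × (K_old/K_new)² = 8580 × (0.5/1)²
= 8580 × 0.2500 = 2140 kN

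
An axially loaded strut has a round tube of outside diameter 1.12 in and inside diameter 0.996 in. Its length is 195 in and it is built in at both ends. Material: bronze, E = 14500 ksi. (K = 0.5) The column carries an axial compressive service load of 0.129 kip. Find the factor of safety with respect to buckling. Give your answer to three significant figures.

d_o = 1.12 in, d_i = 0.996 in
I = π(d_o⁴ − d_i⁴)/64 = π(1.12⁴ − 0.9960⁴)/64 = 2.893×10^-2 in⁴
Effective length L_e = K·L = 0.5 × 195 = 97.50 in
P_cr = π²EI / L_e² = π² × 14500×10³ × 2.893×10^-2 / 97.50² = 435.6 lb
Factor of safety n = P_cr / P = 0.43557 / 0.129 = 3.38

n ≈ 3.38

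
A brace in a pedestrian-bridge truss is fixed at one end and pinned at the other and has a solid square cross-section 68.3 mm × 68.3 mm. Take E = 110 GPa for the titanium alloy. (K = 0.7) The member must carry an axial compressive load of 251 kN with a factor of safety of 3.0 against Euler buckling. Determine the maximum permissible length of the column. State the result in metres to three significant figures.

I = a⁴/12 = 68.3⁴/12 = 1.813×10^6 mm⁴
I = 1.813×10^-6 m⁴
Required critical load P_cr = n·P = 3.0 × 251 = 753.0 kN = 7.530×10^5 N
From P_cr = π²EI/(K·L)²:  L = (1/K)·√(π²EI/P_cr) = (1/0.7)·√(π²×1.10×10^11×1.813×10^-6/7.530×10^5)
L = 2.31 m

L_max ≈ 2.31 m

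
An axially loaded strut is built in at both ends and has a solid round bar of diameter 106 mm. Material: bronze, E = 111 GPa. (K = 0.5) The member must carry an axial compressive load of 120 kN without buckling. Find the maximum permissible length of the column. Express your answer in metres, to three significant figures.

I = πd⁴/64 = π×106⁴/64 = 6.197×10^6 mm⁴
I = 6.197×10^-6 m⁴
At the buckling limit P_cr = P = 1.200×10^5 N
From P_cr = π²EI/(K·L)²:  L = (1/K)·√(π²EI/P_cr) = (1/0.5)·√(π²×1.11×10^11×6.197×10^-6/1.200×10^5)
L = 15.0 m

L_max ≈ 15.0 m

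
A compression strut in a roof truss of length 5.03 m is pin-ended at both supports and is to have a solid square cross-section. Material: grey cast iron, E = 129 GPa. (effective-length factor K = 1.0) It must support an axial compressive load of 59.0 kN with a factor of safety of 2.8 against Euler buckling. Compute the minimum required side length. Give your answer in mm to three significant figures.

Required P_cr = n·P = 2.8 × 59.0 = 165.2 kN
L_e = K·L = 1 × 5.03 = 5.030 m
Required I = P_cr·L_e²/(π²E) = 1.652×10^5 × 5.030² / (π² × 1.29×10^11) = 3.283×10^-6 m⁴
I_req = 3.283×10^6 mm⁴
Solid square: I = a⁴/12  ⇒  a = (12I)^(1/4) = (12×3.283×10^6)^(1/4) = 79.2 mm

a ≈ 79.2 mm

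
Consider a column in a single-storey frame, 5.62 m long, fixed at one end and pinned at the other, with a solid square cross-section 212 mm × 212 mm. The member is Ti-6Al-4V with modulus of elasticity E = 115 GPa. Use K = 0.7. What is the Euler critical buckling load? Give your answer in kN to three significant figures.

P_cr ≈ 12300 kN

I = a⁴/12 = 212⁴/12 = 1.683×10^8 mm⁴
I = 1.683×10^8 mm⁴ = 1.683×10^-4 m⁴
Effective length L_e = K·L = 0.7 × 5.62 = 3.934 m
P_cr = π²EI / L_e² = π² × 115×10⁹ × 1.683×10^-4 / 3.934² = 1.234×10^7 N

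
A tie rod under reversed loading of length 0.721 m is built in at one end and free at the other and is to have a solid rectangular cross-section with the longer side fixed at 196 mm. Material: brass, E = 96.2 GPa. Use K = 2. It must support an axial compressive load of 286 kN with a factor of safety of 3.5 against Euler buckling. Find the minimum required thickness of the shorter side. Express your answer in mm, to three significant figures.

Required P_cr = n·P = 3.5 × 286 = 1001 kN
L_e = K·L = 2 × 0.721 = 1.442 m
Required I = P_cr·L_e²/(π²E) = 1.001×10^6 × 1.442² / (π² × 9.62×10^10) = 2.192×10^-6 m⁴
I_req = 2.192×10^6 mm⁴
Rectangle, weak axis: I_min = h·b³/12 with h = 196 mm fixed  ⇒  b = (12I/h)^(1/3) = 51.2 mm

b ≈ 51.2 mm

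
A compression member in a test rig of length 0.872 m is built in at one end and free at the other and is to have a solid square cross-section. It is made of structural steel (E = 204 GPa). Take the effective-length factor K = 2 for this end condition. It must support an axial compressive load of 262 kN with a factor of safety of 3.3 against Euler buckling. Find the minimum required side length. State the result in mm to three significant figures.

Required P_cr = n·P = 3.3 × 262 = 864.6 kN
L_e = K·L = 2 × 0.872 = 1.744 m
Required I = P_cr·L_e²/(π²E) = 8.646×10^5 × 1.744² / (π² × 2.04×10^11) = 1.306×10^-6 m⁴
I_req = 1.306×10^6 mm⁴
Solid square: I = a⁴/12  ⇒  a = (12I)^(1/4) = (12×1.306×10^6)^(1/4) = 62.9 mm

a ≈ 62.9 mm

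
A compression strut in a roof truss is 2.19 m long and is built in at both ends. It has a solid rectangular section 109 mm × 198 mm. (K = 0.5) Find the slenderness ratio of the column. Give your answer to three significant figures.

λ ≈ 34.8

Buckling occurs about the weak axis: I_min = h·b³/12 with b = 109 mm (the shorter side).
I_min = 198×109³/12 = 2.137×10^7 mm⁴
A = 2.158×10^4 mm²;  r_min = √(I/A) = √(2.137×10^7/2.158×10^4) = 31.47 mm
L_e = K·L = 0.5 × 2.19 m = 1.095 m = 1095.0 mm
λ = L_e / r_min = 1095.0 / 31.47 = 34.8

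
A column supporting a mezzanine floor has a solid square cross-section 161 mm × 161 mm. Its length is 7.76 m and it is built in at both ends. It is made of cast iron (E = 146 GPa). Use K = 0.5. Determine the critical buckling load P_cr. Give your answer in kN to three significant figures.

I = a⁴/12 = 161⁴/12 = 5.599×10^7 mm⁴
I = 5.599×10^7 mm⁴ = 5.599×10^-5 m⁴
Effective length L_e = K·L = 0.5 × 7.76 = 3.880 m
P_cr = π²EI / L_e² = π² × 146×10⁹ × 5.599×10^-5 / 3.880² = 5.359×10^6 N

P_cr ≈ 5360 kN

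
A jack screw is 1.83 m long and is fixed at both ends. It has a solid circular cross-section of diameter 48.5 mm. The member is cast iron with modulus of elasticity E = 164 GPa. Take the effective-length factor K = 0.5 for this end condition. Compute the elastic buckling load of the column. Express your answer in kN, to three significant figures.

I = πd⁴/64 = π×48.5⁴/64 = 2.716×10^5 mm⁴
I = 2.716×10^5 mm⁴ = 2.716×10^-7 m⁴
Effective length L_e = K·L = 0.5 × 1.83 = 0.9150 m
P_cr = π²EI / L_e² = π² × 164×10⁹ × 2.716×10^-7 / 0.9150² = 5.251×10^5 N

P_cr ≈ 525 kN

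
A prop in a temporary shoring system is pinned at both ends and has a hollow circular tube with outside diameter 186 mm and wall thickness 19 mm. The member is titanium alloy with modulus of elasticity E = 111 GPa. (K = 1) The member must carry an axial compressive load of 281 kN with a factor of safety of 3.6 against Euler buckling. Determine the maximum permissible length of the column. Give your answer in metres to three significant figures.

Inner diameter d_i = 186 − 2×19 = 148.0 mm
I = π(d_o⁴ − d_i⁴)/64 = π(186⁴ − 148.0⁴)/64 = 3.520×10^7 mm⁴
I = 3.520×10^-5 m⁴
Required critical load P_cr = n·P = 3.6 × 281 = 1012 kN = 1.012×10^6 N
From P_cr = π²EI/(K·L)²:  L = (1/K)·√(π²EI/P_cr) = (1/1)·√(π²×1.11×10^11×3.520×10^-5/1.012×10^6)
L = 6.17 m

L_max ≈ 6.17 m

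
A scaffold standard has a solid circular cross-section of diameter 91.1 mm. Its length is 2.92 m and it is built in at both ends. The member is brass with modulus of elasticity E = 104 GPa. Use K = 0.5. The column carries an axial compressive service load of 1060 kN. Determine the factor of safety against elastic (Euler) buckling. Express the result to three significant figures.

n ≈ 1.54

I = πd⁴/64 = π×91.1⁴/64 = 3.381×10^6 mm⁴
I = 3.381×10^6 mm⁴ = 3.381×10^-6 m⁴
Effective length L_e = K·L = 0.5 × 2.92 = 1.460 m
P_cr = π²EI / L_e² = π² × 104×10⁹ × 3.381×10^-6 / 1.460² = 1.628×10^6 N
Factor of safety n = P_cr / P = 1628.1 / 1060 = 1.54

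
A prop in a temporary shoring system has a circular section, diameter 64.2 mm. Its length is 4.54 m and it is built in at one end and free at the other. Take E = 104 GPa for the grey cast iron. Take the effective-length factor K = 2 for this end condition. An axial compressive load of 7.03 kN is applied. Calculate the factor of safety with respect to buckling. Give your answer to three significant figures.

n ≈ 1.48

I = πd⁴/64 = π×64.2⁴/64 = 8.339×10^5 mm⁴
I = 8.339×10^5 mm⁴ = 8.339×10^-7 m⁴
Effective length L_e = K·L = 2 × 4.54 = 9.080 m
P_cr = π²EI / L_e² = π² × 104×10⁹ × 8.339×10^-7 / 9.080² = 1.038×10^4 N
Factor of safety n = P_cr / P = 10.382 / 7.03 = 1.48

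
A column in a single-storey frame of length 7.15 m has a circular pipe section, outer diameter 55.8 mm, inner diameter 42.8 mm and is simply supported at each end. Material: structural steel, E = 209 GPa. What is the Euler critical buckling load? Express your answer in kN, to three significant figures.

d_o = 55.8 mm, d_i = 42.8 mm
I = π(d_o⁴ − d_i⁴)/64 = π(55.8⁴ − 42.80⁴)/64 = 3.112×10^5 mm⁴
I = 3.112×10^5 mm⁴ = 3.112×10^-7 m⁴
Effective length L_e = K·L = 1 × 7.15 = 7.150 m
P_cr = π²EI / L_e² = π² × 209×10⁹ × 3.112×10^-7 / 7.150² = 1.256×10^4 N

P_cr ≈ 12.6 kN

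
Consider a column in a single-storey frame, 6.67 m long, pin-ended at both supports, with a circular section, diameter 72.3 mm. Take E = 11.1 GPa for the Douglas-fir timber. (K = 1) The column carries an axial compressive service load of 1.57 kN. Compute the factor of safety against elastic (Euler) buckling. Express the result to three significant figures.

I = πd⁴/64 = π×72.3⁴/64 = 1.341×10^6 mm⁴
I = 1.341×10^6 mm⁴ = 1.341×10^-6 m⁴
Effective length L_e = K·L = 1 × 6.67 = 6.670 m
P_cr = π²EI / L_e² = π² × 11.1×10⁹ × 1.341×10^-6 / 6.670² = 3.303×10^3 N
Factor of safety n = P_cr / P = 3.3029 / 1.57 = 2.10

n ≈ 2.10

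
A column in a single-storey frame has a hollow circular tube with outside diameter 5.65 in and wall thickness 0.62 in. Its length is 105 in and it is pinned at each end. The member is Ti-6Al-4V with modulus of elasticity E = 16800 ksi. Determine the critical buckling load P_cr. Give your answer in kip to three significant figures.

P_cr ≈ 473 kip

Inner diameter d_i = 5.65 − 2×0.62 = 4.410 in
I = π(d_o⁴ − d_i⁴)/64 = π(5.65⁴ − 4.410⁴)/64 = 31.46 in⁴
Effective length L_e = K·L = 1 × 105 = 105.0 in
P_cr = π²EI / L_e² = π² × 16800×10³ × 31.46 / 105.0² = 4.731×10^5 lb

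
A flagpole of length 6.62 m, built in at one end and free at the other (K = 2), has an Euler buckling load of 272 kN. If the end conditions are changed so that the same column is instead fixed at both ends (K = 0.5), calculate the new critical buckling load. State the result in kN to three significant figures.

P_cr ∝ 1/K², so P_cr,new = P_cr,old × (K_old/K_new)² = 272 × (2/0.5)²
= 272 × 16.00 = 4350 kN

P_cr ≈ 4350 kN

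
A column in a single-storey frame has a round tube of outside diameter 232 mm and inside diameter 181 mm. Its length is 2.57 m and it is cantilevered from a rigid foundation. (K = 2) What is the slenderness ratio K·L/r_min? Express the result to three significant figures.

λ ≈ 69.9

d_o = 232 mm, d_i = 181 mm
I = π(d_o⁴ − d_i⁴)/64 = π(232⁴ − 181.0⁴)/64 = 8.952×10^7 mm⁴
A = 1.654×10^4 mm²;  r_min = √(I/A) = √(8.952×10^7/1.654×10^4) = 73.56 mm
L_e = K·L = 2 × 2.57 m = 5.140 m = 5140.0 mm
λ = L_e / r_min = 5140.0 / 73.56 = 69.9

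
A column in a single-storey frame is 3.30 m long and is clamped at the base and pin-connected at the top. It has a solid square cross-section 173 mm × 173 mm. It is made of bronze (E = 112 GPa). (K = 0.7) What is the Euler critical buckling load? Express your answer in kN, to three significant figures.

P_cr ≈ 15500 kN

I = a⁴/12 = 173⁴/12 = 7.465×10^7 mm⁴
I = 7.465×10^7 mm⁴ = 7.465×10^-5 m⁴
Effective length L_e = K·L = 0.7 × 3.30 = 2.310 m
P_cr = π²EI / L_e² = π² × 112×10⁹ × 7.465×10^-5 / 2.310² = 1.546×10^7 N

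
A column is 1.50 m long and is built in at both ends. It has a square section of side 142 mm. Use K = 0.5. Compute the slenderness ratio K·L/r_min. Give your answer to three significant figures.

λ ≈ 18.3

For a square r = a/√12 = 142/√12 = 40.99 mm
L_e = K·L = 0.5 × 1.50 m = 0.7500 m = 750.00 mm
λ = L_e / r_min = 750.00 / 40.99 = 18.3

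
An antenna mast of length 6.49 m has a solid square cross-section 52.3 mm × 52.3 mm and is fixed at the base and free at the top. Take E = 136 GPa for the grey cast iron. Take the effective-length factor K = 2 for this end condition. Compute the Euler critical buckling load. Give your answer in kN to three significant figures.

P_cr ≈ 4.97 kN

I = a⁴/12 = 52.3⁴/12 = 6.235×10^5 mm⁴
I = 6.235×10^5 mm⁴ = 6.235×10^-7 m⁴
Effective length L_e = K·L = 2 × 6.49 = 12.98 m
P_cr = π²EI / L_e² = π² × 136×10⁹ × 6.235×10^-7 / 12.98² = 4.967×10^3 N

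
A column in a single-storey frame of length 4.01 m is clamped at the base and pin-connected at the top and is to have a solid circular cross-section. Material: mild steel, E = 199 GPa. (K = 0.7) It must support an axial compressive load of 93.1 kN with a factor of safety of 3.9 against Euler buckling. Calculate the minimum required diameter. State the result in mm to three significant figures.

Required P_cr = n·P = 3.9 × 93.1 = 363.1 kN
L_e = K·L = 0.7 × 4.01 = 2.807 m
Required I = P_cr·L_e²/(π²E) = 3.631×10^5 × 2.807² / (π² × 1.99×10^11) = 1.457×10^-6 m⁴
I_req = 1.457×10^6 mm⁴
Solid circle: I = πd⁴/64  ⇒  d = (64I/π)^(1/4) = (64×1.457×10^6/π)^(1/4) = 73.8 mm

d ≈ 73.8 mm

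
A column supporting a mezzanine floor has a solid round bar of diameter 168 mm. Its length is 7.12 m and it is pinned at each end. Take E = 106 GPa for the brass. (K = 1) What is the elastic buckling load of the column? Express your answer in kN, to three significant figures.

I = πd⁴/64 = π×168⁴/64 = 3.910×10^7 mm⁴
I = 3.910×10^7 mm⁴ = 3.910×10^-5 m⁴
Effective length L_e = K·L = 1 × 7.12 = 7.120 m
P_cr = π²EI / L_e² = π² × 106×10⁹ × 3.910×10^-5 / 7.120² = 8.070×10^5 N

P_cr ≈ 807 kN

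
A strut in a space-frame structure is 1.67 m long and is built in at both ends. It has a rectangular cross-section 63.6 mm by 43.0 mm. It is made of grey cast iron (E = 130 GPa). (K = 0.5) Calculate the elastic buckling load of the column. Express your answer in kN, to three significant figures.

Buckling occurs about the weak axis: I_min = h·b³/12 with b = 43.0 mm (the shorter side).
I_min = 63.6×43.0³/12 = 4.214×10^5 mm⁴
I = 4.214×10^5 mm⁴ = 4.214×10^-7 m⁴
Effective length L_e = K·L = 0.5 × 1.67 = 0.8350 m
P_cr = π²EI / L_e² = π² × 130×10⁹ × 4.214×10^-7 / 0.8350² = 7.754×10^5 N

P_cr ≈ 775 kN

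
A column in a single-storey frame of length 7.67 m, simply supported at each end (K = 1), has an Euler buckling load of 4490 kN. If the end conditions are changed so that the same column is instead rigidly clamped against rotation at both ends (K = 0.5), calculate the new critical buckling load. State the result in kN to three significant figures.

P_cr ∝ 1/K², so P_cr,new = P_cr,old × (K_old/K_new)² = 4490 × (1/0.5)²
= 4490 × 4.000 = 18000 kN

P_cr ≈ 18000 kN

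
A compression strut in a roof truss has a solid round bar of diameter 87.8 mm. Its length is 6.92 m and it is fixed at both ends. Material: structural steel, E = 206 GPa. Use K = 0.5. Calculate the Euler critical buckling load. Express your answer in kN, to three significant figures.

P_cr ≈ 495 kN

I = πd⁴/64 = π×87.8⁴/64 = 2.917×10^6 mm⁴
I = 2.917×10^6 mm⁴ = 2.917×10^-6 m⁴
Effective length L_e = K·L = 0.5 × 6.92 = 3.460 m
P_cr = π²EI / L_e² = π² × 206×10⁹ × 2.917×10^-6 / 3.460² = 4.954×10^5 N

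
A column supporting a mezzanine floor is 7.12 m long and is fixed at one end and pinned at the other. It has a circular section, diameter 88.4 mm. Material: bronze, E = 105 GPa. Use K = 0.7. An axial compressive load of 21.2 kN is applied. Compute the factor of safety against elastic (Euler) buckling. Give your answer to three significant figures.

n ≈ 5.90

I = πd⁴/64 = π×88.4⁴/64 = 2.998×10^6 mm⁴
I = 2.998×10^6 mm⁴ = 2.998×10^-6 m⁴
Effective length L_e = K·L = 0.7 × 7.12 = 4.984 m
P_cr = π²EI / L_e² = π² × 105×10⁹ × 2.998×10^-6 / 4.984² = 1.251×10^5 N
Factor of safety n = P_cr / P = 125.06 / 21.2 = 5.90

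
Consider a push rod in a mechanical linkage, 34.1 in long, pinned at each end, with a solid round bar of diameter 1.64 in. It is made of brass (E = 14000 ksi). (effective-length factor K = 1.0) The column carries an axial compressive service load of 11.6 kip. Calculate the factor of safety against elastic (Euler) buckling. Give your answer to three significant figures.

I = πd⁴/64 = π×1.64⁴/64 = 0.3551 in⁴
Effective length L_e = K·L = 1 × 34.1 = 34.10 in
P_cr = π²EI / L_e² = π² × 14000×10³ × 0.3551 / 34.10² = 4.220×10^4 lb
Factor of safety n = P_cr / P = 42.195 / 11.6 = 3.64

n ≈ 3.64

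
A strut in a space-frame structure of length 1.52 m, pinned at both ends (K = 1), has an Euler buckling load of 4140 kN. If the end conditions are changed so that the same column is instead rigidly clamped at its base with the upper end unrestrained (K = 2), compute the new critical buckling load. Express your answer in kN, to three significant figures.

P_cr ∝ 1/K², so P_cr,new = P_cr,old × (K_old/K_new)² = 4140 × (1/2)²
= 4140 × 0.2500 = 1040 kN

P_cr ≈ 1040 kN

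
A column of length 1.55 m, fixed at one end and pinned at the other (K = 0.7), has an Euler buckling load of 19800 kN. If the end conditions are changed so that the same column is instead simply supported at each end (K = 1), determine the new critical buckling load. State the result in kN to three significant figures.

P_cr ≈ 9700 kN

P_cr ∝ 1/K², so P_cr,new = P_cr,old × (K_old/K_new)² = 19800 × (0.7/1)²
= 19800 × 0.4900 = 9700 kN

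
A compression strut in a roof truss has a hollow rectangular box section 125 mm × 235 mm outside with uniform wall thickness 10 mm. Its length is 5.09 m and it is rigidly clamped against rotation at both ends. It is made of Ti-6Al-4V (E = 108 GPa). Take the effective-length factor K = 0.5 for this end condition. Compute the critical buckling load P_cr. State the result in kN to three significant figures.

Inner dimensions: h_i = 235 − 2×10 = 215.0 mm, b_i = 125 − 2×10 = 105.0 mm
Weak-axis I_min = (h_o·b_o³ − h_i·b_i³)/12 with b_o = 125, b_i = 105.0 mm (shorter outer/inner sides).
I_min = (235×125³ − 215.0×105.0³)/12 = 1.751×10^7 mm⁴
I = 1.751×10^7 mm⁴ = 1.751×10^-5 m⁴
Effective length L_e = K·L = 0.5 × 5.09 = 2.545 m
P_cr = π²EI / L_e² = π² × 108×10⁹ × 1.751×10^-5 / 2.545² = 2.881×10^6 N

P_cr ≈ 2880 kN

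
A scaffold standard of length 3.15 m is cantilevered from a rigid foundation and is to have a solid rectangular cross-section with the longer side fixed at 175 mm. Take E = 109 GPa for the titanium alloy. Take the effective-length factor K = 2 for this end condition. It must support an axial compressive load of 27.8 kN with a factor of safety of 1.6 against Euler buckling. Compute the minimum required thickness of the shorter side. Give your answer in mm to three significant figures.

Required P_cr = n·P = 1.6 × 27.8 = 44.48 kN
L_e = K·L = 2 × 3.15 = 6.300 m
Required I = P_cr·L_e²/(π²E) = 4.448×10^4 × 6.300² / (π² × 1.09×10^11) = 1.641×10^-6 m⁴
I_req = 1.641×10^6 mm⁴
Rectangle, weak axis: I_min = h·b³/12 with h = 175 mm fixed  ⇒  b = (12I/h)^(1/3) = 48.3 mm

b ≈ 48.3 mm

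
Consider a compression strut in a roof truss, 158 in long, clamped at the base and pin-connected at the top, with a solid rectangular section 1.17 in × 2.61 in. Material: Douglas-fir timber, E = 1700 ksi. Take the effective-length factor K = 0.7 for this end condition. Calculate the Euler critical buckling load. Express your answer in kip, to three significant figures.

P_cr ≈ 0.478 kip

Buckling occurs about the weak axis: I_min = h·b³/12 with b = 1.17 in (the shorter side).
I_min = 2.61×1.17³/12 = 0.3484 in⁴
Effective length L_e = K·L = 0.7 × 158 = 110.6 in
P_cr = π²EI / L_e² = π² × 1700×10³ × 0.3484 / 110.6² = 477.8 lb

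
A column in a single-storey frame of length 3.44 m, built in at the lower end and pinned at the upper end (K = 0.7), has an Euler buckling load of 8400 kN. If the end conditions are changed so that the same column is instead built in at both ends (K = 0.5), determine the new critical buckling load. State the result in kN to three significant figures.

P_cr ≈ 16500 kN

P_cr ∝ 1/K², so P_cr,new = P_cr,old × (K_old/K_new)² = 8400 × (0.7/0.5)²
= 8400 × 1.960 = 16500 kN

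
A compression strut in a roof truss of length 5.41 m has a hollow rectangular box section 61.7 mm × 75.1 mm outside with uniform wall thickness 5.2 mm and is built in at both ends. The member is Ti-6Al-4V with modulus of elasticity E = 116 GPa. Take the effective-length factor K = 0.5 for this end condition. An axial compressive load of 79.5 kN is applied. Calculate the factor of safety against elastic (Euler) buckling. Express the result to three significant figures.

Inner dimensions: h_i = 75.1 − 2×5.2 = 64.70 mm, b_i = 61.7 − 2×5.2 = 51.30 mm
Weak-axis I_min = (h_o·b_o³ − h_i·b_i³)/12 with b_o = 61.7, b_i = 51.30 mm (shorter outer/inner sides).
I_min = (75.1×61.7³ − 64.70×51.30³)/12 = 7.421×10^5 mm⁴
I = 7.421×10^5 mm⁴ = 7.421×10^-7 m⁴
Effective length L_e = K·L = 0.5 × 5.41 = 2.705 m
P_cr = π²EI / L_e² = π² × 116×10⁹ × 7.421×10^-7 / 2.705² = 1.161×10^5 N
Factor of safety n = P_cr / P = 116.11 / 79.5 = 1.46

n ≈ 1.46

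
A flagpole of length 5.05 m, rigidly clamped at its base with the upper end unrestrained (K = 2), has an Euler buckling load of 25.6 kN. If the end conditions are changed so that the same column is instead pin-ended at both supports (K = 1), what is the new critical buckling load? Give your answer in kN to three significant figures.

P_cr ≈ 102 kN

P_cr ∝ 1/K², so P_cr,new = P_cr,old × (K_old/K_new)² = 25.6 × (2/1)²
= 25.6 × 4.000 = 102 kN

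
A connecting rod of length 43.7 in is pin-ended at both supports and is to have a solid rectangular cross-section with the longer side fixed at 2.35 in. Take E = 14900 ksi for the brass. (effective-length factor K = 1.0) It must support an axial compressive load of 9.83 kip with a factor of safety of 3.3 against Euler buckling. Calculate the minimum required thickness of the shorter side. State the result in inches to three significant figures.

b ≈ 1.29 in

Required P_cr = n·P = 3.3 × 9.83 = 32.44 kip
L_e = K·L = 1 × 43.7 = 43.70 in
Required I = P_cr·L_e²/(π²E) = 3.244×10^4 × 43.70² / (π² × 1.49×10^7) = 0.4213 in⁴
Rectangle, weak axis: I_min = h·b³/12 with h = 2.35 in fixed  ⇒  b = (12I/h)^(1/3) = 1.29 in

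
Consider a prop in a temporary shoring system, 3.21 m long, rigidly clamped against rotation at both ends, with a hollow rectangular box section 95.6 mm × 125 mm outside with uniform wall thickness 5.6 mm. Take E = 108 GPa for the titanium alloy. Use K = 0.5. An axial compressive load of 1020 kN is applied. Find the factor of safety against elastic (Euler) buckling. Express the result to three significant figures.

Inner dimensions: h_i = 125 − 2×5.6 = 113.8 mm, b_i = 95.6 − 2×5.6 = 84.40 mm
Weak-axis I_min = (h_o·b_o³ − h_i·b_i³)/12 with b_o = 95.6, b_i = 84.40 mm (shorter outer/inner sides).
I_min = (125×95.6³ − 113.8×84.40³)/12 = 3.400×10^6 mm⁴
I = 3.400×10^6 mm⁴ = 3.400×10^-6 m⁴
Effective length L_e = K·L = 0.5 × 3.21 = 1.605 m
P_cr = π²EI / L_e² = π² × 108×10⁹ × 3.400×10^-6 / 1.605² = 1.407×10^6 N
Factor of safety n = P_cr / P = 1406.8 / 1020 = 1.38

n ≈ 1.38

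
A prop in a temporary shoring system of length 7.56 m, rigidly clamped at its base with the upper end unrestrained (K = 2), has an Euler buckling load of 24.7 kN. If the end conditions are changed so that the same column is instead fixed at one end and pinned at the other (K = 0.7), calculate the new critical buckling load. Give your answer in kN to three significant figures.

P_cr ∝ 1/K², so P_cr,new = P_cr,old × (K_old/K_new)² = 24.7 × (2/0.7)²
= 24.7 × 8.163 = 202 kN

P_cr ≈ 202 kN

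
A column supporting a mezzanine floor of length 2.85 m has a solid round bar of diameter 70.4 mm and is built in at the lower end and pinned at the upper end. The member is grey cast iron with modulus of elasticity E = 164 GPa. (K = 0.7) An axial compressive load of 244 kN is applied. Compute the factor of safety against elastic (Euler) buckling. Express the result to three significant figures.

I = πd⁴/64 = π×70.4⁴/64 = 1.206×10^6 mm⁴
I = 1.206×10^6 mm⁴ = 1.206×10^-6 m⁴
Effective length L_e = K·L = 0.7 × 2.85 = 1.995 m
P_cr = π²EI / L_e² = π² × 164×10⁹ × 1.206×10^-6 / 1.995² = 4.904×10^5 N
Factor of safety n = P_cr / P = 490.36 / 244 = 2.01

n ≈ 2.01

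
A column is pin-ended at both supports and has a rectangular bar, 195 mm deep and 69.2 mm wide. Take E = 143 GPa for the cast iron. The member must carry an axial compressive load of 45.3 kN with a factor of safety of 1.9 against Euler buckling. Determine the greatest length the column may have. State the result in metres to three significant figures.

Buckling occurs about the weak axis: I_min = h·b³/12 with b = 69.2 mm (the shorter side).
I_min = 195×69.2³/12 = 5.385×10^6 mm⁴
I = 5.385×10^-6 m⁴
Required critical load P_cr = n·P = 1.9 × 45.3 = 86.07 kN = 8.607×10^4 N
From P_cr = π²EI/(K·L)²:  L = (1/K)·√(π²EI/P_cr) = (1/1)·√(π²×1.43×10^11×5.385×10^-6/8.607×10^4)
L = 9.40 m

L_max ≈ 9.40 m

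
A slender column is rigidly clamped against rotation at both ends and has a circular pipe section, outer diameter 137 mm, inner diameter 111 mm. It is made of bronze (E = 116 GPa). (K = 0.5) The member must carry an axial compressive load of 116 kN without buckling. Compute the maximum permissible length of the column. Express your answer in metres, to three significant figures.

L_max ≈ 19.7 m

d_o = 137 mm, d_i = 111 mm
I = π(d_o⁴ − d_i⁴)/64 = π(137⁴ − 111.0⁴)/64 = 9.840×10^6 mm⁴
I = 9.840×10^-6 m⁴
At the buckling limit P_cr = P = 1.160×10^5 N
From P_cr = π²EI/(K·L)²:  L = (1/K)·√(π²EI/P_cr) = (1/0.5)·√(π²×1.16×10^11×9.840×10^-6/1.160×10^5)
L = 19.7 m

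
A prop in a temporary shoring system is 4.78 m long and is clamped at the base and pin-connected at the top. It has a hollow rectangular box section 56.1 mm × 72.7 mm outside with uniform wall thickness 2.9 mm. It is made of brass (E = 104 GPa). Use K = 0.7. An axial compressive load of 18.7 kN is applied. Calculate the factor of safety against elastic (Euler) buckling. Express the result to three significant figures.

n ≈ 1.77

Inner dimensions: h_i = 72.7 − 2×2.9 = 66.90 mm, b_i = 56.1 − 2×2.9 = 50.30 mm
Weak-axis I_min = (h_o·b_o³ − h_i·b_i³)/12 with b_o = 56.1, b_i = 50.30 mm (shorter outer/inner sides).
I_min = (72.7×56.1³ − 66.90×50.30³)/12 = 3.602×10^5 mm⁴
I = 3.602×10^5 mm⁴ = 3.602×10^-7 m⁴
Effective length L_e = K·L = 0.7 × 4.78 = 3.346 m
P_cr = π²EI / L_e² = π² × 104×10⁹ × 3.602×10^-7 / 3.346² = 3.302×10^4 N
Factor of safety n = P_cr / P = 33.020 / 18.7 = 1.77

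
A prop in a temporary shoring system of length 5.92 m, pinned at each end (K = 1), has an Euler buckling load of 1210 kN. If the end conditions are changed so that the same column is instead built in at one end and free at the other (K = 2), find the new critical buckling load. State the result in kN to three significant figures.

P_cr ≈ 302 kN

P_cr ∝ 1/K², so P_cr,new = P_cr,old × (K_old/K_new)² = 1210 × (1/2)²
= 1210 × 0.2500 = 302 kN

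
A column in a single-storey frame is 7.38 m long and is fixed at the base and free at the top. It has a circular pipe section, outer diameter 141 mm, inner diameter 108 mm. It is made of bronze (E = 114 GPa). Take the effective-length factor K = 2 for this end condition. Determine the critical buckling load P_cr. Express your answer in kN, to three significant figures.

d_o = 141 mm, d_i = 108 mm
I = π(d_o⁴ − d_i⁴)/64 = π(141⁴ − 108.0⁴)/64 = 1.272×10^7 mm⁴
I = 1.272×10^7 mm⁴ = 1.272×10^-5 m⁴
Effective length L_e = K·L = 2 × 7.38 = 14.76 m
P_cr = π²EI / L_e² = π² × 114×10⁹ × 1.272×10^-5 / 14.76² = 6.571×10^4 N

P_cr ≈ 65.7 kN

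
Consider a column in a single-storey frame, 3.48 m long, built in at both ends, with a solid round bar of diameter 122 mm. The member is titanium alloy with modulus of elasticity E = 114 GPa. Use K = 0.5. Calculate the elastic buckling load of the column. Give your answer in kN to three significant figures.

I = πd⁴/64 = π×122⁴/64 = 1.087×10^7 mm⁴
I = 1.087×10^7 mm⁴ = 1.087×10^-5 m⁴
Effective length L_e = K·L = 0.5 × 3.48 = 1.740 m
P_cr = π²EI / L_e² = π² × 114×10⁹ × 1.087×10^-5 / 1.740² = 4.041×10^6 N

P_cr ≈ 4040 kN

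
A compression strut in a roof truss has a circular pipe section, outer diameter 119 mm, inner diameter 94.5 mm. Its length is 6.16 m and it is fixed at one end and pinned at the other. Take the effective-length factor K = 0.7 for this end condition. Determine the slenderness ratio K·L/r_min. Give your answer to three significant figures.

d_o = 119 mm, d_i = 94.5 mm
I = π(d_o⁴ − d_i⁴)/64 = π(119⁴ − 94.50⁴)/64 = 5.929×10^6 mm⁴
A = 4.108×10^3 mm²;  r_min = √(I/A) = √(5.929×10^6/4.108×10^3) = 37.99 mm
L_e = K·L = 0.7 × 6.16 m = 4.312 m = 4312.0 mm
λ = L_e / r_min = 4312.0 / 37.99 = 114

λ ≈ 114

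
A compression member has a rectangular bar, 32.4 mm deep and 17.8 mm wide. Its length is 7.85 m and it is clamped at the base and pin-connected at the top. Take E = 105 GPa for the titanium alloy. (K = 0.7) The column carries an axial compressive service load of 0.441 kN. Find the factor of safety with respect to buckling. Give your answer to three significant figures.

n ≈ 1.19

Buckling occurs about the weak axis: I_min = h·b³/12 with b = 17.8 mm (the shorter side).
I_min = 32.4×17.8³/12 = 1.523×10^4 mm⁴
I = 1.523×10^4 mm⁴ = 1.523×10^-8 m⁴
Effective length L_e = K·L = 0.7 × 7.85 = 5.495 m
P_cr = π²EI / L_e² = π² × 105×10⁹ × 1.523×10^-8 / 5.495² = 522.6 N
Factor of safety n = P_cr / P = 0.52261 / 0.441 = 1.19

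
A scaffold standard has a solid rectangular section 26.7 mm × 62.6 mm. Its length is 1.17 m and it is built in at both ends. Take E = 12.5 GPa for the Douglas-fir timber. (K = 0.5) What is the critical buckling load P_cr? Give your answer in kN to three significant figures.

Buckling occurs about the weak axis: I_min = h·b³/12 with b = 26.7 mm (the shorter side).
I_min = 62.6×26.7³/12 = 9.929×10^4 mm⁴
I = 9.929×10^4 mm⁴ = 9.929×10^-8 m⁴
Effective length L_e = K·L = 0.5 × 1.17 = 0.5850 m
P_cr = π²EI / L_e² = π² × 12.5×10⁹ × 9.929×10^-8 / 0.5850² = 3.580×10^4 N

P_cr ≈ 35.8 kN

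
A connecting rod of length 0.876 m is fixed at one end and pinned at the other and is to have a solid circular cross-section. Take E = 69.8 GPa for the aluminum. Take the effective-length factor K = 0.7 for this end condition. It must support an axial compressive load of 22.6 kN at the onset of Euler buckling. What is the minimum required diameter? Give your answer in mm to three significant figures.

L_e = K·L = 0.7 × 0.876 = 0.6132 m
Required I = P_cr·L_e²/(π²E) = 2.260×10^4 × 0.6132² / (π² × 6.98×10^10) = 1.234×10^-8 m⁴
I_req = 1.234×10^4 mm⁴
Solid circle: I = πd⁴/64  ⇒  d = (64I/π)^(1/4) = (64×1.234×10^4/π)^(1/4) = 22.4 mm

d ≈ 22.4 mm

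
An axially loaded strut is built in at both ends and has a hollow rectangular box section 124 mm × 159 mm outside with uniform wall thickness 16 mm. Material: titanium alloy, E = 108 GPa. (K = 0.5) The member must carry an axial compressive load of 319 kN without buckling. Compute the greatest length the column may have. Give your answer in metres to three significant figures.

Inner dimensions: h_i = 159 − 2×16 = 127.0 mm, b_i = 124 − 2×16 = 92.00 mm
Weak-axis I_min = (h_o·b_o³ − h_i·b_i³)/12 with b_o = 124, b_i = 92.00 mm (shorter outer/inner sides).
I_min = (159×124³ − 127.0×92.00³)/12 = 1.702×10^7 mm⁴
I = 1.702×10^-5 m⁴
At the buckling limit P_cr = P = 3.190×10^5 N
From P_cr = π²EI/(K·L)²:  L = (1/K)·√(π²EI/P_cr) = (1/0.5)·√(π²×1.08×10^11×1.702×10^-5/3.190×10^5)
L = 15.1 m

L_max ≈ 15.1 m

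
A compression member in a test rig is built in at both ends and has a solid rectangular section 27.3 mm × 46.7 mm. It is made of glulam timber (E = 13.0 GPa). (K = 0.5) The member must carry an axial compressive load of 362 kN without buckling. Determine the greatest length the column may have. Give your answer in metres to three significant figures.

Buckling occurs about the weak axis: I_min = h·b³/12 with b = 27.3 mm (the shorter side).
I_min = 46.7×27.3³/12 = 7.918×10^4 mm⁴
I = 7.918×10^-8 m⁴
At the buckling limit P_cr = P = 3.620×10^5 N
From P_cr = π²EI/(K·L)²:  L = (1/K)·√(π²EI/P_cr) = (1/0.5)·√(π²×1.30×10^10×7.918×10^-8/3.620×10^5)
L = 0.335 m

L_max ≈ 0.335 m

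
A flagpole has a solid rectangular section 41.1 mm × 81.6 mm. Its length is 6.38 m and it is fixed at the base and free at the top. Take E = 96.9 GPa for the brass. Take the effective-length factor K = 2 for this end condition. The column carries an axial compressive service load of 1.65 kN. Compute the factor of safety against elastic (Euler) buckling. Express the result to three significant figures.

n ≈ 1.68

Buckling occurs about the weak axis: I_min = h·b³/12 with b = 41.1 mm (the shorter side).
I_min = 81.6×41.1³/12 = 4.721×10^5 mm⁴
I = 4.721×10^5 mm⁴ = 4.721×10^-7 m⁴
Effective length L_e = K·L = 2 × 6.38 = 12.76 m
P_cr = π²EI / L_e² = π² × 96.9×10⁹ × 4.721×10^-7 / 12.76² = 2.773×10^3 N
Factor of safety n = P_cr / P = 2.7730 / 1.65 = 1.68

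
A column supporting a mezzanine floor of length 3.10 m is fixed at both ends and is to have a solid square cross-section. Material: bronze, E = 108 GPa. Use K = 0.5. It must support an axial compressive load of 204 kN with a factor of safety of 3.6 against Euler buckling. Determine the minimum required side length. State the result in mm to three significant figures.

Required P_cr = n·P = 3.6 × 204 = 734.4 kN
L_e = K·L = 0.5 × 3.10 = 1.550 m
Required I = P_cr·L_e²/(π²E) = 7.344×10^5 × 1.550² / (π² × 1.08×10^11) = 1.655×10^-6 m⁴
I_req = 1.655×10^6 mm⁴
Solid square: I = a⁴/12  ⇒  a = (12I)^(1/4) = (12×1.655×10^6)^(1/4) = 66.8 mm

a ≈ 66.8 mm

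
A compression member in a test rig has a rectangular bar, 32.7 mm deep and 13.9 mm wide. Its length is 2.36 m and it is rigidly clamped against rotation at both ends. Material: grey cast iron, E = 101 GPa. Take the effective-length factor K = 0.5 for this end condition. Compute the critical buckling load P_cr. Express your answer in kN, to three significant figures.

Buckling occurs about the weak axis: I_min = h·b³/12 with b = 13.9 mm (the shorter side).
I_min = 32.7×13.9³/12 = 7.318×10^3 mm⁴
I = 7.318×10^3 mm⁴ = 7.318×10^-9 m⁴
Effective length L_e = K·L = 0.5 × 2.36 = 1.180 m
P_cr = π²EI / L_e² = π² × 101×10⁹ × 7.318×10^-9 / 1.180² = 5.239×10^3 N

P_cr ≈ 5.24 kN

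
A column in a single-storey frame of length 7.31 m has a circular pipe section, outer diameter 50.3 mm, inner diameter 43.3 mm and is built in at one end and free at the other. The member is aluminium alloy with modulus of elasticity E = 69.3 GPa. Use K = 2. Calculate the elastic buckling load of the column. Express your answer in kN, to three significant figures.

d_o = 50.3 mm, d_i = 43.3 mm
I = π(d_o⁴ − d_i⁴)/64 = π(50.3⁴ − 43.30⁴)/64 = 1.417×10^5 mm⁴
I = 1.417×10^5 mm⁴ = 1.417×10^-7 m⁴
Effective length L_e = K·L = 2 × 7.31 = 14.62 m
P_cr = π²EI / L_e² = π² × 69.3×10⁹ × 1.417×10^-7 / 14.62² = 453.3 N

P_cr ≈ 0.453 kN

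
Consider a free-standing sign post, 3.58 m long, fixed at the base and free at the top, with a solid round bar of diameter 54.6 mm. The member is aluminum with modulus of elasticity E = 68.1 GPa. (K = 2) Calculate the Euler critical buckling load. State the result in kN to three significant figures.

P_cr ≈ 5.72 kN

I = πd⁴/64 = π×54.6⁴/64 = 4.363×10^5 mm⁴
I = 4.363×10^5 mm⁴ = 4.363×10^-7 m⁴
Effective length L_e = K·L = 2 × 3.58 = 7.160 m
P_cr = π²EI / L_e² = π² × 68.1×10⁹ × 4.363×10^-7 / 7.160² = 5.720×10^3 N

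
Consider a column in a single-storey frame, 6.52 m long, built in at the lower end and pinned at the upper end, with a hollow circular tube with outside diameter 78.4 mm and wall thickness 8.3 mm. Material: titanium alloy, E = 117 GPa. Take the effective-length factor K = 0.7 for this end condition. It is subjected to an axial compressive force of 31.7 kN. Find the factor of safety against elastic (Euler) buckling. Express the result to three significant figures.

Inner diameter d_i = 78.4 − 2×8.3 = 61.80 mm
I = π(d_o⁴ − d_i⁴)/64 = π(78.4⁴ − 61.80⁴)/64 = 1.139×10^6 mm⁴
I = 1.139×10^6 mm⁴ = 1.139×10^-6 m⁴
Effective length L_e = K·L = 0.7 × 6.52 = 4.564 m
P_cr = π²EI / L_e² = π² × 117×10⁹ × 1.139×10^-6 / 4.564² = 6.311×10^4 N
Factor of safety n = P_cr / P = 63.115 / 31.7 = 1.99

n ≈ 1.99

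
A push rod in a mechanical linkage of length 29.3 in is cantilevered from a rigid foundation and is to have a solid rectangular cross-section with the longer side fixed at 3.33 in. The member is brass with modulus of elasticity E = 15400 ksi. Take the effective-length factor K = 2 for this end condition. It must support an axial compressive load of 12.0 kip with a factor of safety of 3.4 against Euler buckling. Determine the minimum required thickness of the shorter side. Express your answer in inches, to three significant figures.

Required P_cr = n·P = 3.4 × 12.0 = 40.80 kip
L_e = K·L = 2 × 29.3 = 58.60 in
Required I = P_cr·L_e²/(π²E) = 4.080×10^4 × 58.60² / (π² × 1.54×10^7) = 0.9218 in⁴
Rectangle, weak axis: I_min = h·b³/12 with h = 3.33 in fixed  ⇒  b = (12I/h)^(1/3) = 1.49 in

b ≈ 1.49 in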